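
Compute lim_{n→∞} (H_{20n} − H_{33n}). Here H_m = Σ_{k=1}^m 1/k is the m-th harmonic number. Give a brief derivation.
lim = ln(20/33)

Euler-Maclaurin gives H_m = ln m + γ + 1/(2m) + O(1/m^2). The γ and O(1/m) terms cancel in the difference:
  H_{20n} − H_{33n} = ln(20n) − ln(33n) + O(1/n) = ln(20/33) + O(1/n).
Hence the limit is ln(20/33).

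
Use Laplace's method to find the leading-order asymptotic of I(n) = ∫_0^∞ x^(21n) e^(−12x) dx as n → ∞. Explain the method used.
I(n) ~ (sqrt(2π·21n) / 12) · (21n/(12e))^(21n)

Write the integrand as exp(21n ln x − 12x) and set f(x) = 21n ln x − 12x. Then f'(x) = 21n/x − 12 = 0 at x* = 21n/12, and f''(x*) = −21n/x*^2 = −12^2/(21n). Laplace's method (interior maximum) gives
  I(n) ~ e^(f(x*)) · sqrt(2π / |f''(x*)|)
        = exp(21n ln(21n/12) − 21n) · sqrt(2π · 21n / 12^2)
        = (21n/12)^(21n) e^(−21n) · sqrt(2π·21n) / 12
        = (sqrt(2π·21n) / 12) · (21n/(12e))^(21n).
This matches Γ(21n+1)/12^(21n+1) with Stirling applied to Γ.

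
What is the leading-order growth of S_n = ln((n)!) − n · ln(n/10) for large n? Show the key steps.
S_n ~ n · (ln 10 − 1) + O(ln n)

Stirling: ln((n)!) = n ln(n) − n + O(ln n).
  S_n = n ln(n) − n − n ln(n/10) + O(ln n)
      = n ln(n) − n ln n + n ln 10 − n + O(ln n)
      = n ln 10 − n + O(ln n)
      = n (ln 10 − 1) + O(ln n).
Numerically ln(10) − 1 ≈ 1.3026.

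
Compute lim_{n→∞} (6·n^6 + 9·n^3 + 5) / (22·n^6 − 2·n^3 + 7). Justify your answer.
lim = 6/22 = 3/11

For large n the leading n^6 terms dominate both numerator and denominator. Dividing top and bottom by n^6, every other term tends to 0, leaving 6/22 = 3/11.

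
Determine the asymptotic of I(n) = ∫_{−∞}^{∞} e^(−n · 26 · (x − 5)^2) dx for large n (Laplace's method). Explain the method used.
I(n) = sqrt(π/(26n))

Here φ(x) = 26 · (x − 5)^2 has its unique minimum at x* = 5 with φ(x*) = 0 and φ''(x*) = 52. Laplace's method gives
  I(n) ~ e^(−n φ(x*)) · sqrt(2π / (n · φ''(x*))) = sqrt(2π / (52n)) = sqrt(π/(26n)).
This is exact: substituting u = (x − 5)·sqrt(26n) gives I(n) = (1/sqrt(26n)) ∫_{−∞}^{∞} e^(−u^2) du = sqrt(π/(26n)).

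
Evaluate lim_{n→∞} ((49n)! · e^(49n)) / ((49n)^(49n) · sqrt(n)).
lim = sqrt(2π·49)

Stirling: (49n)! ~ sqrt(2π·49n) · (49n/e)^(49n). Hence
  (49n)! · e^(49n) / (49n)^(49n) ~ sqrt(2π·49n).
Dividing by sqrt(n): sqrt(2π·49n) / sqrt(n) = sqrt(2π·49) · n^((1−1)/2), so the limit is sqrt(2π·49).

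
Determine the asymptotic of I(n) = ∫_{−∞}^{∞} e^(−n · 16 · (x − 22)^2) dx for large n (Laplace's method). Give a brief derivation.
I(n) = sqrt(π/(16n))

Here φ(x) = 16 · (x − 22)^2 has its unique minimum at x* = 22 with φ(x*) = 0 and φ''(x*) = 32. Laplace's method gives
  I(n) ~ e^(−n φ(x*)) · sqrt(2π / (n · φ''(x*))) = sqrt(2π / (32n)) = sqrt(π/(16n)).
This is exact: substituting u = (x − 22)·sqrt(16n) gives I(n) = (1/sqrt(16n)) ∫_{−∞}^{∞} e^(−u^2) du = sqrt(π/(16n)).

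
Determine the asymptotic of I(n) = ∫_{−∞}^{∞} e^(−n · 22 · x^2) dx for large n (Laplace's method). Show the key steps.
I(n) = sqrt(π/(22n))

Here φ(x) = 22 · x^2 has its unique minimum at x* = 0 with φ(x*) = 0 and φ''(x*) = 44. Laplace's method gives
  I(n) ~ e^(−n φ(x*)) · sqrt(2π / (n · φ''(x*))) = sqrt(2π / (44n)) = sqrt(π/(22n)).
This is exact: substituting u = (x − 0)·sqrt(22n) gives I(n) = (1/sqrt(22n)) ∫_{−∞}^{∞} e^(−u^2) du = sqrt(π/(22n)).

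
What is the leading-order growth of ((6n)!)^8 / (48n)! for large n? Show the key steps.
((6n)!)^8/(48n)! ~ ((2π·6n)^(7/2) / sqrt(8)) · 8^(−8·6n)  →  0

Write N = 6n. Stirling: N! ~ sqrt(2π N)(N/e)^N and (8N)! ~ sqrt(2π·8N)·(8N/e)^(8N).
  (N!)^8/(8N)! ~ (2π N)^(8/2) (N/e)^(8N) / [sqrt(2π·8N) (8N/e)^(8N)]
     = (2π N)^(8/2) / sqrt(2π·8N) · (N/(8N))^(8N)
     = (2π N)^((8−1)/2) / sqrt(8) · 8^(−8N).
Since 8^8 > 1, the factor 8^(−8N) decays exponentially, so the ratio → 0. Substituting N = 6n gives the stated form.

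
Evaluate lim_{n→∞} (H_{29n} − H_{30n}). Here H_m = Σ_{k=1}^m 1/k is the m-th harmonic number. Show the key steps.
lim = ln(29/30)

Euler-Maclaurin gives H_m = ln m + γ + 1/(2m) + O(1/m^2). The γ and O(1/m) terms cancel in the difference:
  H_{29n} − H_{30n} = ln(29n) − ln(30n) + O(1/n) = ln(29/30) + O(1/n).
Hence the limit is ln(29/30).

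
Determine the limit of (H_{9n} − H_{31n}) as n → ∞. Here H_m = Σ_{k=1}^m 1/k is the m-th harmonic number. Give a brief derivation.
lim = ln(9/31)

Euler-Maclaurin gives H_m = ln m + γ + 1/(2m) + O(1/m^2). The γ and O(1/m) terms cancel in the difference:
  H_{9n} − H_{31n} = ln(9n) − ln(31n) + O(1/n) = ln(9/31) + O(1/n).
Hence the limit is ln(9/31).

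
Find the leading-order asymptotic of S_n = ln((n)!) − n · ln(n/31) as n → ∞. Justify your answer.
S_n ~ n · (ln 31 − 1) + O(ln n)

Stirling: ln((n)!) = n ln(n) − n + O(ln n).
  S_n = n ln(n) − n − n ln(n/31) + O(ln n)
      = n ln(n) − n ln n + n ln 31 − n + O(ln n)
      = n ln 31 − n + O(ln n)
      = n (ln 31 − 1) + O(ln n).
Numerically ln(31) − 1 ≈ 2.4340.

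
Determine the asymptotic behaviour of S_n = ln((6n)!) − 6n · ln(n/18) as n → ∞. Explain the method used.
S_n ~ 6n · (ln 108 − 1) + O(ln n)

Stirling: ln((6n)!) = 6n ln(6n) − 6n + O(ln n).
  S_n = 6n ln(6n) − 6n − 6n ln(n/18) + O(ln n)
      = 6n ln(6n) − 6n ln n + 6n ln 18 − 6n + O(ln n)
      = 6n ln 6 + 6n ln 18 − 6n + O(ln n)
      = 6n (ln 108 − 1) + O(ln n).
Numerically ln(108) − 1 ≈ 3.6821.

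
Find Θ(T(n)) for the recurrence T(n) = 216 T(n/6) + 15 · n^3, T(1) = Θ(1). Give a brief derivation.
T(n) = Θ(n^3 log n)

log_6 216 = 3, and f(n) = 15 · n^3 = Θ(n^(log_6 216)). This is Case 2 of the master theorem: T(n) = Θ(f(n) · log n) = Θ(n^3 log n).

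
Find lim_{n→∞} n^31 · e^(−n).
lim = 0

Exponentials with base > 1 dominate every fixed polynomial: for any fixed c, n^c / e^n → 0 as n → ∞ (e.g. by the ratio test, or since e^n grows faster than any power of n). Hence n^31 · e^(−n) = n^31 / e^n → 0.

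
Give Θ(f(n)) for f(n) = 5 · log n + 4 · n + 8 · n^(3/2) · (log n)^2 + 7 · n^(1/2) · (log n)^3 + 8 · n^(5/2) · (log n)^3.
f(n) ∈ Θ(n^(5/2) · (log n)^3)

Compare the terms by growth order. For large n, n^a · (log n)^b dominates n^a' · (log n)^b' iff a > a', or (a = a' and b > b'). Ranking the 5 terms shows the dominant one is 8 · n^(5/2) · (log n)^3. Hence f(n) ∈ Θ(n^(5/2) · (log n)^3).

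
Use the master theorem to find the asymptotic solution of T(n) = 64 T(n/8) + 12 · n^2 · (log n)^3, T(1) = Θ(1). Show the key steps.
T(n) = Θ(n^2 · (log n)^4)

Here log_8 64 = 2 and f(n) = 12 · n^2 · (log n)^3 = Θ(n^(log_8 64) · (log n)^3). This is the extended Case 2 of the master theorem (f matches the critical exponent up to log factors), giving T(n) = Θ(n^(log_8 64) · (log n)^(3+1)) = Θ(n^2 · (log n)^4).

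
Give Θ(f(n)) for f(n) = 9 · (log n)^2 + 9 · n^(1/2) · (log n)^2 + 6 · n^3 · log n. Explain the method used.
f(n) ∈ Θ(n^3 · log n)

Compare the terms by growth order. For large n, n^a · (log n)^b dominates n^a' · (log n)^b' iff a > a', or (a = a' and b > b'). Ranking the 3 terms shows the dominant one is 6 · n^3 · log n. Hence f(n) ∈ Θ(n^3 · log n).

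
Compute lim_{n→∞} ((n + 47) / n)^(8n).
lim = e^376

Rewrite as (1 + 47/n)^(8n). By the standard limit (1 + x/n)^n → e^x, we have (1 + 47/n)^n → e^47, and raising to the 8th power gives e^376.
More precisely, ln[(1 + 47/n)^(8n)] = 8n · ln(1 + 47/n) = 8n · (47/n + O(1/n^2)) = 376 + O(1/n) → 376.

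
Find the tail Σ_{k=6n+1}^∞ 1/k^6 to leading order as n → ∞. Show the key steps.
Σ_{k>6n} 1/k^6 ~ 1/(5 · (6n)^5)

Compare to the integral: ∫_{6n}^∞ x^(−6) dx = [−x^(−5)/5]_{6n}^∞ = 1/((6−1)·(6n)^5). Euler-Maclaurin then gives
  Σ_{k>6n} 1/k^6 = ∫_{6n}^∞ dx/x^6 − 1/(2·(6n)^6) + O(1/(6n)^7).
(Equivalently this is ζ(6) − Σ_{k≤6n} 1/k^6.)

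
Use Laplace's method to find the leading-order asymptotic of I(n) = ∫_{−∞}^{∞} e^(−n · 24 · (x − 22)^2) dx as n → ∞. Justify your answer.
I(n) = sqrt(π/(24n))

Here φ(x) = 24 · (x − 22)^2 has its unique minimum at x* = 22 with φ(x*) = 0 and φ''(x*) = 48. Laplace's method gives
  I(n) ~ e^(−n φ(x*)) · sqrt(2π / (n · φ''(x*))) = sqrt(2π / (48n)) = sqrt(π/(24n)).
This is exact: substituting u = (x − 22)·sqrt(24n) gives I(n) = (1/sqrt(24n)) ∫_{−∞}^{∞} e^(−u^2) du = sqrt(π/(24n)).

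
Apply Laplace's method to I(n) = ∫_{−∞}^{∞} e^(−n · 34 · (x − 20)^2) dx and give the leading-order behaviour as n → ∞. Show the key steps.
I(n) = sqrt(π/(34n))

Here φ(x) = 34 · (x − 20)^2 has its unique minimum at x* = 20 with φ(x*) = 0 and φ''(x*) = 68. Laplace's method gives
  I(n) ~ e^(−n φ(x*)) · sqrt(2π / (n · φ''(x*))) = sqrt(2π / (68n)) = sqrt(π/(34n)).
This is exact: substituting u = (x − 20)·sqrt(34n) gives I(n) = (1/sqrt(34n)) ∫_{−∞}^{∞} e^(−u^2) du = sqrt(π/(34n)).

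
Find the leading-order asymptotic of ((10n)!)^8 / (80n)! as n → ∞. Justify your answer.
((10n)!)^8/(80n)! ~ ((2π·10n)^(7/2) / sqrt(8)) · 8^(−8·10n)  →  0

Write N = 10n. Stirling: N! ~ sqrt(2π N)(N/e)^N and (8N)! ~ sqrt(2π·8N)·(8N/e)^(8N).
  (N!)^8/(8N)! ~ (2π N)^(8/2) (N/e)^(8N) / [sqrt(2π·8N) (8N/e)^(8N)]
     = (2π N)^(8/2) / sqrt(2π·8N) · (N/(8N))^(8N)
     = (2π N)^((8−1)/2) / sqrt(8) · 8^(−8N).
Since 8^8 > 1, the factor 8^(−8N) decays exponentially, so the ratio → 0. Substituting N = 10n gives the stated form.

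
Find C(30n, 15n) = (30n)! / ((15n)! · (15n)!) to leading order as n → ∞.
C(30n, 15n) ~ (4)^(15n) · sqrt(1/(π·15n))

Write N = 15n. Apply Stirling to each factorial:
  (2N)! ~ sqrt(2π·2N) · (2N/e)^(2N),
  N! ~ sqrt(2π N) · (N/e)^N,
  (1N)! ~ sqrt(2π·1N) · (1N/e)^(1N).
The exponential factors combine to (2N)^(2N) / (N^N · (1N)^(1N)) = 2^(2N)/1^(1N) = (2^2/1^1)^N = (4)^N.
The square-root prefactors combine to sqrt(2π·2N) / (sqrt(2π N)·sqrt(2π·1N)) = sqrt(2 / (2π·1·N)) = sqrt(1/(π·15n)).
Substituting N = 15n: C(30n, 15n) ~ (4)^(15n) · sqrt(1/(π·15n)).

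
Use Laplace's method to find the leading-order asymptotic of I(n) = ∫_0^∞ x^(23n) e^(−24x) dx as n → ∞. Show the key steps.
I(n) ~ (sqrt(2π·23n) / 24) · (23n/(24e))^(23n)

Write the integrand as exp(23n ln x − 24x) and set f(x) = 23n ln x − 24x. Then f'(x) = 23n/x − 24 = 0 at x* = 23n/24, and f''(x*) = −23n/x*^2 = −24^2/(23n). Laplace's method (interior maximum) gives
  I(n) ~ e^(f(x*)) · sqrt(2π / |f''(x*)|)
        = exp(23n ln(23n/24) − 23n) · sqrt(2π · 23n / 24^2)
        = (23n/24)^(23n) e^(−23n) · sqrt(2π·23n) / 24
        = (sqrt(2π·23n) / 24) · (23n/(24e))^(23n).
This matches Γ(23n+1)/24^(23n+1) with Stirling applied to Γ.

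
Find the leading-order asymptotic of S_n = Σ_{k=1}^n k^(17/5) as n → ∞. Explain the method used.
S_n ~ (5/22) · n^(22/5)

Integral comparison: Σ_{k=1}^n k^(17/5) = ∫_0^n x^(17/5) dx + O(n^(17/5)). The integral is n^(1 + 17/5) / (1 + 17/5) = n^((17+5)/5) / ((17+5)/5) = (5/22) · n^(22/5).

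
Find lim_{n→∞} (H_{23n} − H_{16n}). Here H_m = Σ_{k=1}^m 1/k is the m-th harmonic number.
lim = ln(23/16)

Euler-Maclaurin gives H_m = ln m + γ + 1/(2m) + O(1/m^2). The γ and O(1/m) terms cancel in the difference:
  H_{23n} − H_{16n} = ln(23n) − ln(16n) + O(1/n) = ln(23/16) + O(1/n).
Hence the limit is ln(23/16).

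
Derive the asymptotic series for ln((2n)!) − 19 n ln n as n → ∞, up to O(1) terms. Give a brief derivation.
ln((2n)!) − 19 n ln n = −17 n ln n + 2(ln 2 − 1) n + (1/2) ln(2π·2n) + O(1/n)

Stirling: ln((2n)!) = 2n ln(2n) − 2n + (1/2) ln(2π·2n) + O(1/n).
Expand 2n ln(2n) = 2n (ln n + ln 2) = 2n ln n + 2n ln 2.
Subtract 19n ln n: leading term is (2 − 19) n ln n = −17 n ln n. The next term is 2n ln 2 − 2n = 2(ln 2 − 1) n. Then the (1/2) ln(2π·2n) correction.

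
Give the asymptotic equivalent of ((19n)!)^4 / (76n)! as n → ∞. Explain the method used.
((19n)!)^4/(76n)! ~ ((2π·19n)^(3/2) / 2) · 4^(−4·19n)  →  0

Write N = 19n. Stirling: N! ~ sqrt(2π N)(N/e)^N and (4N)! ~ sqrt(2π·4N)·(4N/e)^(4N).
  (N!)^4/(4N)! ~ (2π N)^(4/2) (N/e)^(4N) / [sqrt(2π·4N) (4N/e)^(4N)]
     = (2π N)^(4/2) / sqrt(2π·4N) · (N/(4N))^(4N)
     = (2π N)^((4−1)/2) / 2 · 4^(−4N).
Since 4^4 > 1, the factor 4^(−4N) decays exponentially, so the ratio → 0. Substituting N = 19n gives the stated form.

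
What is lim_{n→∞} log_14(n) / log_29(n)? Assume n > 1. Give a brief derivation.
lim = ln(29) / ln(14) = log_14(29)

Change of base: log_14(n) = ln n / ln 14 and log_29(n) = ln n / ln 29. The ratio is (ln n / ln 14) · (ln 29 / ln n) = ln 29 / ln 14, a constant independent of n. So the limit is ln 29 / ln 14 = log_14(29).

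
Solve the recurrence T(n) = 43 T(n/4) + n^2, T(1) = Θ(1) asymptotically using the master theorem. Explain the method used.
T(n) = Θ(n^(log_4 43))

Master theorem: compare f(n) = n^2 to n^(log_4 43) where log_4 43 ≈ 2.713. Since 2 < log_4 43, we have f(n) = O(n^(log_4 43 − ε)) for some ε > 0 — Case 1. Hence T(n) = Θ(n^(log_4 43)).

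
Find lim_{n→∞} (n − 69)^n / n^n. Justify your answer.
lim = e^(−69)

Rewrite as (1 − 69/n)^(n). By the standard limit (1 + x/n)^n → e^x, we have (1 − 69/n)^n → e^(−69), and raising to the 1st power gives e^(−69).
More precisely, ln[(1 − 69/n)^(n)] = n · ln(1 − 69/n) = n · (-69/n + O(1/n^2)) = -69 + O(1/n) → -69.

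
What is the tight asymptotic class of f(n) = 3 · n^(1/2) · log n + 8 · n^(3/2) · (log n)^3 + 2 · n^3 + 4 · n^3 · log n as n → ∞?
f(n) ∈ Θ(n^3 · log n)

Compare the terms by growth order. For large n, n^a · (log n)^b dominates n^a' · (log n)^b' iff a > a', or (a = a' and b > b'). Ranking the 4 terms shows the dominant one is 4 · n^3 · log n. Hence f(n) ∈ Θ(n^3 · log n).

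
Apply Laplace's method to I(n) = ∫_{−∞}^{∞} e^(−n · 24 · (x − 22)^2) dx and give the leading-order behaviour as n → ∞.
I(n) = sqrt(π/(24n))

Here φ(x) = 24 · (x − 22)^2 has its unique minimum at x* = 22 with φ(x*) = 0 and φ''(x*) = 48. Laplace's method gives
  I(n) ~ e^(−n φ(x*)) · sqrt(2π / (n · φ''(x*))) = sqrt(2π / (48n)) = sqrt(π/(24n)).
This is exact: substituting u = (x − 22)·sqrt(24n) gives I(n) = (1/sqrt(24n)) ∫_{−∞}^{∞} e^(−u^2) du = sqrt(π/(24n)).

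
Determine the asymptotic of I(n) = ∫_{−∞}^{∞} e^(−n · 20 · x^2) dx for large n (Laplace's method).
I(n) = sqrt(π/(20n))

Here φ(x) = 20 · x^2 has its unique minimum at x* = 0 with φ(x*) = 0 and φ''(x*) = 40. Laplace's method gives
  I(n) ~ e^(−n φ(x*)) · sqrt(2π / (n · φ''(x*))) = sqrt(2π / (40n)) = sqrt(π/(20n)).
This is exact: substituting u = (x − 0)·sqrt(20n) gives I(n) = (1/sqrt(20n)) ∫_{−∞}^{∞} e^(−u^2) du = sqrt(π/(20n)).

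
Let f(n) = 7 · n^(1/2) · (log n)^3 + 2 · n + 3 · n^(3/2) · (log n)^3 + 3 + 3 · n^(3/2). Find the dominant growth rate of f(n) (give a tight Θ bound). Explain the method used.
f(n) ∈ Θ(n^(3/2) · (log n)^3)

Compare the terms by growth order. For large n, n^a · (log n)^b dominates n^a' · (log n)^b' iff a > a', or (a = a' and b > b'). Ranking the 5 terms shows the dominant one is 3 · n^(3/2) · (log n)^3. Hence f(n) ∈ Θ(n^(3/2) · (log n)^3).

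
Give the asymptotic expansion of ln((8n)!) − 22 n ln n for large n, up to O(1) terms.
ln((8n)!) − 22 n ln n = −14 n ln n + 8(ln 8 − 1) n + (1/2) ln(2π·8n) + O(1/n)

Stirling: ln((8n)!) = 8n ln(8n) − 8n + (1/2) ln(2π·8n) + O(1/n).
Expand 8n ln(8n) = 8n (ln n + ln 8) = 8n ln n + 8n ln 8.
Subtract 22n ln n: leading term is (8 − 22) n ln n = −14 n ln n. The next term is 8n ln 8 − 8n = 8(ln 8 − 1) n. Then the (1/2) ln(2π·8n) correction.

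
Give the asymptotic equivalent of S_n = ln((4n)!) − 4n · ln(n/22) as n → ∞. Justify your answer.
S_n ~ 4n · (ln 88 − 1) + O(ln n)

Stirling: ln((4n)!) = 4n ln(4n) − 4n + O(ln n).
  S_n = 4n ln(4n) − 4n − 4n ln(n/22) + O(ln n)
      = 4n ln(4n) − 4n ln n + 4n ln 22 − 4n + O(ln n)
      = 4n ln 4 + 4n ln 22 − 4n + O(ln n)
      = 4n (ln 88 − 1) + O(ln n).
Numerically ln(88) − 1 ≈ 3.4773.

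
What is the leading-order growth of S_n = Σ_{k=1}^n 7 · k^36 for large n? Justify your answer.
S_n ~ 7 · n^37 / 37

By integral comparison (Euler-Maclaurin), Σ_{k=1}^n 7 · k^36 = 7 · ∫_0^n x^36 dx + O(n^36) = 7 · n^37/37 + O(n^36). (Equivalently, Faulhaber's formula gives the same leading term.)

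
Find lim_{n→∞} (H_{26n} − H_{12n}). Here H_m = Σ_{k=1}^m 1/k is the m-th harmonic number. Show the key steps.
lim = ln(26/12) = ln(13/6)

Euler-Maclaurin gives H_m = ln m + γ + 1/(2m) + O(1/m^2). The γ and O(1/m) terms cancel in the difference:
  H_{26n} − H_{12n} = ln(26n) − ln(12n) + O(1/n) = ln(26/12) + O(1/n).
Hence the limit is ln(26/12) = ln(13/6).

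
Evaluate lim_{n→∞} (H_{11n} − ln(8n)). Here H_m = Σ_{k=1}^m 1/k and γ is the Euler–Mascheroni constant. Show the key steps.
lim = ln(11/8) + γ

By Euler-Maclaurin, H_m = ln m + γ + O(1/m). So
  H_{11n} − ln(8n) = ln(11n) + γ − ln(8n) + O(1/n)
                       = ln(11/8) + γ + O(1/n).
Hence the limit is ln(11/8) + γ.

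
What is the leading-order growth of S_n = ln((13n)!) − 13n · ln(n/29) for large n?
S_n ~ 13n · (ln 377 − 1) + O(ln n)

Stirling: ln((13n)!) = 13n ln(13n) − 13n + O(ln n).
  S_n = 13n ln(13n) − 13n − 13n ln(n/29) + O(ln n)
      = 13n ln(13n) − 13n ln n + 13n ln 29 − 13n + O(ln n)
      = 13n ln 13 + 13n ln 29 − 13n + O(ln n)
      = 13n (ln 377 − 1) + O(ln n).
Numerically ln(377) − 1 ≈ 4.9322.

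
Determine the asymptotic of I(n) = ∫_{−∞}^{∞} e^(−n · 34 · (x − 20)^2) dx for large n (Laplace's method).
I(n) = sqrt(π/(34n))

Here φ(x) = 34 · (x − 20)^2 has its unique minimum at x* = 20 with φ(x*) = 0 and φ''(x*) = 68. Laplace's method gives
  I(n) ~ e^(−n φ(x*)) · sqrt(2π / (n · φ''(x*))) = sqrt(2π / (68n)) = sqrt(π/(34n)).
This is exact: substituting u = (x − 20)·sqrt(34n) gives I(n) = (1/sqrt(34n)) ∫_{−∞}^{∞} e^(−u^2) du = sqrt(π/(34n)).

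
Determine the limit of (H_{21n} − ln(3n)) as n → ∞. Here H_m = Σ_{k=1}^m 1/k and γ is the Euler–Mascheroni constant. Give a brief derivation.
lim = ln 7 + γ

By Euler-Maclaurin, H_m = ln m + γ + O(1/m). So
  H_{21n} − ln(3n) = ln(21n) + γ − ln(3n) + O(1/n)
                       = ln(21/3) + γ + O(1/n).
Hence the limit is ln(21/3) + γ (= ln 7).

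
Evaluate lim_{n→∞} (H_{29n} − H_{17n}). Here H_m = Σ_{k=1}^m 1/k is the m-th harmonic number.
lim = ln(29/17)

Euler-Maclaurin gives H_m = ln m + γ + 1/(2m) + O(1/m^2). The γ and O(1/m) terms cancel in the difference:
  H_{29n} − H_{17n} = ln(29n) − ln(17n) + O(1/n) = ln(29/17) + O(1/n).
Hence the limit is ln(29/17).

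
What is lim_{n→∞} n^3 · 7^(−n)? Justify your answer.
lim = 0

Exponentials with base > 1 dominate every fixed polynomial: for any fixed c, n^c / 7^n → 0 as n → ∞ (e.g. by the ratio test, or by writing 7^n = e^(n ln 7) and noting e^(n ln 7) / n^c → ∞). Hence n^3 · 7^(−n) = n^3 / 7^n → 0.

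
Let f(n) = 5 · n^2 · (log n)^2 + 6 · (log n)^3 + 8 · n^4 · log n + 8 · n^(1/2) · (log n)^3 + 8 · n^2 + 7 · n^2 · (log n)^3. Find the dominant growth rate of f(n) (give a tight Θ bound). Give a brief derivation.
f(n) ∈ Θ(n^4 · log n)

Compare the terms by growth order. For large n, n^a · (log n)^b dominates n^a' · (log n)^b' iff a > a', or (a = a' and b > b'). Ranking the 6 terms shows the dominant one is 8 · n^4 · log n. Hence f(n) ∈ Θ(n^4 · log n).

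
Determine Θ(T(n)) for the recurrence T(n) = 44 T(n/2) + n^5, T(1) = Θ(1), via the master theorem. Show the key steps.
T(n) = Θ(n^(log_2 44))

Master theorem: compare f(n) = n^5 to n^(log_2 44) where log_2 44 ≈ 5.459. Since 5 < log_2 44, we have f(n) = O(n^(log_2 44 − ε)) for some ε > 0 — Case 1. Hence T(n) = Θ(n^(log_2 44)).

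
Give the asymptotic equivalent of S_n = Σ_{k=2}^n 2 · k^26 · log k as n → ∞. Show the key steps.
S_n ~ 2 · n^27 log n / 27 − 2 · n^27 / 729

By integral comparison, S_n = ∫_1^n 2 · x^26 · log x dx + O(n^26 · log n). For the integral, ∫ x^26 log x dx = n^27 log n / 27 − n^27/729 (integration by parts). Hence S_n ~ 2 · n^27 log n / 27 − 2 · n^27 / 729.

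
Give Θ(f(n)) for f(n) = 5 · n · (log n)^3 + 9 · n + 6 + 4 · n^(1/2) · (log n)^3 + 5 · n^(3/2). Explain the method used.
f(n) ∈ Θ(n^(3/2))

Compare the terms by growth order. For large n, n^a · (log n)^b dominates n^a' · (log n)^b' iff a > a', or (a = a' and b > b'). Ranking the 5 terms shows the dominant one is 5 · n^(3/2). Hence f(n) ∈ Θ(n^(3/2)).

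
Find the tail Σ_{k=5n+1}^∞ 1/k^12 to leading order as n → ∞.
Σ_{k>5n} 1/k^12 ~ 1/(11 · (5n)^11)

Compare to the integral: ∫_{5n}^∞ x^(−12) dx = [−x^(−11)/11]_{5n}^∞ = 1/((12−1)·(5n)^11). Euler-Maclaurin then gives
  Σ_{k>5n} 1/k^12 = ∫_{5n}^∞ dx/x^12 − 1/(2·(5n)^12) + O(1/(5n)^13).
(Equivalently this is ζ(12) − Σ_{k≤5n} 1/k^12.)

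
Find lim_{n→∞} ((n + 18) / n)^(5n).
lim = e^90

Rewrite as (1 + 18/n)^(5n). By the standard limit (1 + x/n)^n → e^x, we have (1 + 18/n)^n → e^18, and raising to the 5th power gives e^90.
More precisely, ln[(1 + 18/n)^(5n)] = 5n · ln(1 + 18/n) = 5n · (18/n + O(1/n^2)) = 90 + O(1/n) → 90.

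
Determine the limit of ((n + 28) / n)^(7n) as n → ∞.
lim = e^196

Rewrite as (1 + 28/n)^(7n). By the standard limit (1 + x/n)^n → e^x, we have (1 + 28/n)^n → e^28, and raising to the 7th power gives e^196.
More precisely, ln[(1 + 28/n)^(7n)] = 7n · ln(1 + 28/n) = 7n · (28/n + O(1/n^2)) = 196 + O(1/n) → 196.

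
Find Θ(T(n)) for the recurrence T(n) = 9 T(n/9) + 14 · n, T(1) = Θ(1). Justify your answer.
T(n) = Θ(n log n)

log_9 9 = 1, and f(n) = 14 · n = Θ(n^(log_9 9)). This is Case 2 of the master theorem: T(n) = Θ(f(n) · log n) = Θ(n log n).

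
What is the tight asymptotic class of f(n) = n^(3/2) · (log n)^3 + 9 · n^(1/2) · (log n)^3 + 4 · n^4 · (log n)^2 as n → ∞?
f(n) ∈ Θ(n^4 · (log n)^2)

Compare the terms by growth order. For large n, n^a · (log n)^b dominates n^a' · (log n)^b' iff a > a', or (a = a' and b > b'). Ranking the 3 terms shows the dominant one is 4 · n^4 · (log n)^2. Hence f(n) ∈ Θ(n^4 · (log n)^2).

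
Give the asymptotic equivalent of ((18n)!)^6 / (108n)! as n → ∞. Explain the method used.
((18n)!)^6/(108n)! ~ ((2π·18n)^(5/2) / sqrt(6)) · 6^(−6·18n)  →  0

Write N = 18n. Stirling: N! ~ sqrt(2π N)(N/e)^N and (6N)! ~ sqrt(2π·6N)·(6N/e)^(6N).
  (N!)^6/(6N)! ~ (2π N)^(6/2) (N/e)^(6N) / [sqrt(2π·6N) (6N/e)^(6N)]
     = (2π N)^(6/2) / sqrt(2π·6N) · (N/(6N))^(6N)
     = (2π N)^((6−1)/2) / sqrt(6) · 6^(−6N).
Since 6^6 > 1, the factor 6^(−6N) decays exponentially, so the ratio → 0. Substituting N = 18n gives the stated form.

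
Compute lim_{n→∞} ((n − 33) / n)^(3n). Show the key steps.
lim = e^(−99)

Rewrite as (1 − 33/n)^(3n). By the standard limit (1 + x/n)^n → e^x, we have (1 − 33/n)^n → e^(−33), and raising to the 3rd power gives e^(−99).
More precisely, ln[(1 − 33/n)^(3n)] = 3n · ln(1 − 33/n) = 3n · (-33/n + O(1/n^2)) = -99 + O(1/n) → -99.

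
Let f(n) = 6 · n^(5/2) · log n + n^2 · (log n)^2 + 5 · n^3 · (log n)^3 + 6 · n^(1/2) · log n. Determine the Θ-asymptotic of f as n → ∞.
f(n) ∈ Θ(n^3 · (log n)^3)

Compare the terms by growth order. For large n, n^a · (log n)^b dominates n^a' · (log n)^b' iff a > a', or (a = a' and b > b'). Ranking the 4 terms shows the dominant one is 5 · n^3 · (log n)^3. Hence f(n) ∈ Θ(n^3 · (log n)^3).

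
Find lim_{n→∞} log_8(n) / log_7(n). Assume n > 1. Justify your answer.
lim = ln(7) / ln(8) = log_8(7)

Change of base: log_8(n) = ln n / ln 8 and log_7(n) = ln n / ln 7. The ratio is (ln n / ln 8) · (ln 7 / ln n) = ln 7 / ln 8, a constant independent of n. So the limit is ln 7 / ln 8 = log_8(7).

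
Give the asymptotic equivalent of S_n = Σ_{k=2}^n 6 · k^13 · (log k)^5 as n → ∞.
S_n ~ 3 · n^14 · (log n)^5 / 7

By integral comparison, S_n = ∫_1^n 6 · x^13 · (log x)^5 dx + O(n^13 · (log n)^5). For the integral, the leading term of ∫_1^n x^13 (log x)^5 dx is n^14/14 · (log n)^5 (by repeated integration by parts; each step lowers the log-exponent and produces a relatively O(1/log n) correction). Hence S_n ~ 3 · n^14 · (log n)^5 / 7.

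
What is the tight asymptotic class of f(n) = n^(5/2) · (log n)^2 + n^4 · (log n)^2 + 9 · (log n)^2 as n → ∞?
f(n) ∈ Θ(n^4 · (log n)^2)

Compare the terms by growth order. For large n, n^a · (log n)^b dominates n^a' · (log n)^b' iff a > a', or (a = a' and b > b'). Ranking the 3 terms shows the dominant one is n^4 · (log n)^2. Hence f(n) ∈ Θ(n^4 · (log n)^2).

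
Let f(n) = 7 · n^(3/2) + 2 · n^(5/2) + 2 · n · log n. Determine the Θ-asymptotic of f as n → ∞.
f(n) ∈ Θ(n^(5/2))

Compare the terms by growth order. For large n, n^a · (log n)^b dominates n^a' · (log n)^b' iff a > a', or (a = a' and b > b'). Ranking the 3 terms shows the dominant one is 2 · n^(5/2). Hence f(n) ∈ Θ(n^(5/2)).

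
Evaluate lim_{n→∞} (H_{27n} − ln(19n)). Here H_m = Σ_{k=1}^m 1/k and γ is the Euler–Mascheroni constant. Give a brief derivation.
lim = ln(27/19) + γ

By Euler-Maclaurin, H_m = ln m + γ + O(1/m). So
  H_{27n} − ln(19n) = ln(27n) + γ − ln(19n) + O(1/n)
                       = ln(27/19) + γ + O(1/n).
Hence the limit is ln(27/19) + γ.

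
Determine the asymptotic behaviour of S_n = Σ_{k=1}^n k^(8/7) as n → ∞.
S_n ~ (7/15) · n^(15/7)

Integral comparison: Σ_{k=1}^n k^(8/7) = ∫_0^n x^(8/7) dx + O(n^(8/7)). The integral is n^(1 + 8/7) / (1 + 8/7) = n^((8+7)/7) / ((8+7)/7) = (7/15) · n^(15/7).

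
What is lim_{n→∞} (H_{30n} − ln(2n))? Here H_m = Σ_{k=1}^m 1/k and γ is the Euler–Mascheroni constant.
lim = ln 15 + γ

By Euler-Maclaurin, H_m = ln m + γ + O(1/m). So
  H_{30n} − ln(2n) = ln(30n) + γ − ln(2n) + O(1/n)
                       = ln(30/2) + γ + O(1/n).
Hence the limit is ln(30/2) + γ (= ln 15).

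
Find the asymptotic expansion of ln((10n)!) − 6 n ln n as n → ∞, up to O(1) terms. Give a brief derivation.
ln((10n)!) − 6 n ln n = 4 n ln n + 10(ln 10 − 1) n + (1/2) ln(2π·10n) + O(1/n)

Stirling: ln((10n)!) = 10n ln(10n) − 10n + (1/2) ln(2π·10n) + O(1/n).
Expand 10n ln(10n) = 10n (ln n + ln 10) = 10n ln n + 10n ln 10.
Subtract 6n ln n: leading term is (10 − 6) n ln n = 4 n ln n. The next term is 10n ln 10 − 10n = 10(ln 10 − 1) n. Then the (1/2) ln(2π·10n) correction.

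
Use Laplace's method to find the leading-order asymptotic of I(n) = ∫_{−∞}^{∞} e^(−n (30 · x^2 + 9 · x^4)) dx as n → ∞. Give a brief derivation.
I(n) ~ sqrt(π/(30n))

φ(x) = 30 · x^2 + 9 · x^4 has its unique global minimum at x* = 0 (since φ'(x) = 60x + 36x^3 = 0 only at x = 0 for real x with both coefficients positive, and φ → ∞ as |x| → ∞). At x* = 0, φ(0) = 0 and φ''(0) = 60. Laplace's method then gives
  I(n) ~ sqrt(2π / (n · φ''(0))) · e^(−n φ(0)) = sqrt(2π / (60n)) = sqrt(π/(30n)).
The 9 · x^4 term contributes only at subleading order (an O(1/n) relative correction).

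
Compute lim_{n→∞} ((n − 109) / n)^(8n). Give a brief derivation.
lim = e^(−872)

Rewrite as (1 − 109/n)^(8n). By the standard limit (1 + x/n)^n → e^x, we have (1 − 109/n)^n → e^(−109), and raising to the 8th power gives e^(−872).
More precisely, ln[(1 − 109/n)^(8n)] = 8n · ln(1 − 109/n) = 8n · (-109/n + O(1/n^2)) = -872 + O(1/n) → -872.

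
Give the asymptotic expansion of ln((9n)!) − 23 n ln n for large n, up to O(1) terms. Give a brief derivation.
ln((9n)!) − 23 n ln n = −14 n ln n + 9(ln 9 − 1) n + (1/2) ln(2π·9n) + O(1/n)

Stirling: ln((9n)!) = 9n ln(9n) − 9n + (1/2) ln(2π·9n) + O(1/n).
Expand 9n ln(9n) = 9n (ln n + ln 9) = 9n ln n + 9n ln 9.
Subtract 23n ln n: leading term is (9 − 23) n ln n = −14 n ln n. The next term is 9n ln 9 − 9n = 9(ln 9 − 1) n. Then the (1/2) ln(2π·9n) correction.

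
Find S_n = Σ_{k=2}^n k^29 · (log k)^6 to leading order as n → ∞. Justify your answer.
S_n ~ n^30 · (log n)^6 / 30

By integral comparison, S_n = ∫_1^n x^29 · (log x)^6 dx + O(n^29 · (log n)^6). For the integral, the leading term of ∫_1^n x^29 (log x)^6 dx is n^30/30 · (log n)^6 (by repeated integration by parts; each step lowers the log-exponent and produces a relatively O(1/log n) correction). Hence S_n ~ n^30 · (log n)^6 / 30.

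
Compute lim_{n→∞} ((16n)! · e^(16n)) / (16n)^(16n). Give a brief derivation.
lim = ∞

Stirling: (16n)! ~ sqrt(2π·16n) · (16n/e)^(16n). Hence
  (16n)! · e^(16n) / (16n)^(16n) ~ sqrt(2π·16n) = sqrt(2π·16) · sqrt(n) → ∞.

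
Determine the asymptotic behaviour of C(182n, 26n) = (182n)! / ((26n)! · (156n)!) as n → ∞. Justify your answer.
C(182n, 26n) ~ (823543/46656)^(26n) · sqrt(7/(12π·26n))

Write N = 26n. Apply Stirling to each factorial:
  (7N)! ~ sqrt(2π·7N) · (7N/e)^(7N),
  N! ~ sqrt(2π N) · (N/e)^N,
  (6N)! ~ sqrt(2π·6N) · (6N/e)^(6N).
The exponential factors combine to (7N)^(7N) / (N^N · (6N)^(6N)) = 7^(7N)/6^(6N) = (7^7/6^6)^N = (823543/46656)^N.
The square-root prefactors combine to sqrt(2π·7N) / (sqrt(2π N)·sqrt(2π·6N)) = sqrt(7 / (2π·6·N)) = sqrt(7/(12π·26n)).
Substituting N = 26n: C(182n, 26n) ~ (823543/46656)^(26n) · sqrt(7/(12π·26n)).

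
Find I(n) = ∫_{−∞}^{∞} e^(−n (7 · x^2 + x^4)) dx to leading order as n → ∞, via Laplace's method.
I(n) ~ sqrt(π/(7n))

φ(x) = 7 · x^2 + x^4 has its unique global minimum at x* = 0 (since φ'(x) = 14x + 4x^3 = 0 only at x = 0 for real x with both coefficients positive, and φ → ∞ as |x| → ∞). At x* = 0, φ(0) = 0 and φ''(0) = 14. Laplace's method then gives
  I(n) ~ sqrt(2π / (n · φ''(0))) · e^(−n φ(0)) = sqrt(2π / (14n)) = sqrt(π/(7n)).
The x^4 term contributes only at subleading order (an O(1/n) relative correction).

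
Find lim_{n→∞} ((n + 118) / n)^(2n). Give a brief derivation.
lim = e^236

Rewrite as (1 + 118/n)^(2n). By the standard limit (1 + x/n)^n → e^x, we have (1 + 118/n)^n → e^118, and raising to the 2nd power gives e^236.
More precisely, ln[(1 + 118/n)^(2n)] = 2n · ln(1 + 118/n) = 2n · (118/n + O(1/n^2)) = 236 + O(1/n) → 236.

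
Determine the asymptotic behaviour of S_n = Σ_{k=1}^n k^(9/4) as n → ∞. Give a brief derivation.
S_n ~ (4/13) · n^(13/4)

Integral comparison: Σ_{k=1}^n k^(9/4) = ∫_0^n x^(9/4) dx + O(n^(9/4)). The integral is n^(1 + 9/4) / (1 + 9/4) = n^((9+4)/4) / ((9+4)/4) = (4/13) · n^(13/4).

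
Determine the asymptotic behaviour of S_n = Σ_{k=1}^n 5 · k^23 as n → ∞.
S_n ~ 5 · n^24 / 24

By integral comparison (Euler-Maclaurin), Σ_{k=1}^n 5 · k^23 = 5 · ∫_0^n x^23 dx + O(n^23) = 5 · n^24/24 + O(n^23). (Equivalently, Faulhaber's formula gives the same leading term.)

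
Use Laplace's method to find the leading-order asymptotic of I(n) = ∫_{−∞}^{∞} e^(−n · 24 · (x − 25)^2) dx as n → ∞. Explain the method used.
I(n) = sqrt(π/(24n))

Here φ(x) = 24 · (x − 25)^2 has its unique minimum at x* = 25 with φ(x*) = 0 and φ''(x*) = 48. Laplace's method gives
  I(n) ~ e^(−n φ(x*)) · sqrt(2π / (n · φ''(x*))) = sqrt(2π / (48n)) = sqrt(π/(24n)).
This is exact: substituting u = (x − 25)·sqrt(24n) gives I(n) = (1/sqrt(24n)) ∫_{−∞}^{∞} e^(−u^2) du = sqrt(π/(24n)).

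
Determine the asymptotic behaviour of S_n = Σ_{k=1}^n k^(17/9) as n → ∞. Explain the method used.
S_n ~ (9/26) · n^(26/9)

Integral comparison: Σ_{k=1}^n k^(17/9) = ∫_0^n x^(17/9) dx + O(n^(17/9)). The integral is n^(1 + 17/9) / (1 + 17/9) = n^((17+9)/9) / ((17+9)/9) = (9/26) · n^(26/9).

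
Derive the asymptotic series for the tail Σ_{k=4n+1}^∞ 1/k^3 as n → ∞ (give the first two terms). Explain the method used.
Σ_{k>4n} 1/k^3 = 1/(2 · (4n)^2) − 1/(2 · (4n)^3) + O(1/(4n)^4)

Compare to the integral: ∫_{4n}^∞ x^(−3) dx = [−x^(−2)/2]_{4n}^∞ = 1/((3−1)·(4n)^2). The Euler-Maclaurin correction adds −f(4n)/2 = −1/(2·(4n)^3). Euler-Maclaurin then gives
  Σ_{k>4n} 1/k^3 = ∫_{4n}^∞ dx/x^3 − 1/(2·(4n)^3) + O(1/(4n)^4).
(Equivalently this is ζ(3) − Σ_{k≤4n} 1/k^3.)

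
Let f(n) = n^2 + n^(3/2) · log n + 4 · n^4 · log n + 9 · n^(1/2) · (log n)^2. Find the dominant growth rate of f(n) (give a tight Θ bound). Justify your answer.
f(n) ∈ Θ(n^4 · log n)

Compare the terms by growth order. For large n, n^a · (log n)^b dominates n^a' · (log n)^b' iff a > a', or (a = a' and b > b'). Ranking the 4 terms shows the dominant one is 4 · n^4 · log n. Hence f(n) ∈ Θ(n^4 · log n).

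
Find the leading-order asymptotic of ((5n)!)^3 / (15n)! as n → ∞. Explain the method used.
((5n)!)^3/(15n)! ~ ((2π·5n)^(2/2) / sqrt(3)) · 3^(−3·5n)  →  0

Write N = 5n. Stirling: N! ~ sqrt(2π N)(N/e)^N and (3N)! ~ sqrt(2π·3N)·(3N/e)^(3N).
  (N!)^3/(3N)! ~ (2π N)^(3/2) (N/e)^(3N) / [sqrt(2π·3N) (3N/e)^(3N)]
     = (2π N)^(3/2) / sqrt(2π·3N) · (N/(3N))^(3N)
     = (2π N)^((3−1)/2) / sqrt(3) · 3^(−3N).
Since 3^3 > 1, the factor 3^(−3N) decays exponentially, so the ratio → 0. Substituting N = 5n gives the stated form.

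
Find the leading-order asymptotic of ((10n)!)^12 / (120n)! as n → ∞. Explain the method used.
((10n)!)^12/(120n)! ~ ((2π·10n)^(11/2) / sqrt(12)) · 12^(−12·10n)  →  0

Write N = 10n. Stirling: N! ~ sqrt(2π N)(N/e)^N and (12N)! ~ sqrt(2π·12N)·(12N/e)^(12N).
  (N!)^12/(12N)! ~ (2π N)^(12/2) (N/e)^(12N) / [sqrt(2π·12N) (12N/e)^(12N)]
     = (2π N)^(12/2) / sqrt(2π·12N) · (N/(12N))^(12N)
     = (2π N)^((12−1)/2) / sqrt(12) · 12^(−12N).
Since 12^12 > 1, the factor 12^(−12N) decays exponentially, so the ratio → 0. Substituting N = 10n gives the stated form.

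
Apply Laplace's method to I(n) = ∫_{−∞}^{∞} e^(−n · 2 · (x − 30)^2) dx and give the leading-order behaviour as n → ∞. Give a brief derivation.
I(n) = sqrt(π/(2n))

Here φ(x) = 2 · (x − 30)^2 has its unique minimum at x* = 30 with φ(x*) = 0 and φ''(x*) = 4. Laplace's method gives
  I(n) ~ e^(−n φ(x*)) · sqrt(2π / (n · φ''(x*))) = sqrt(2π / (4n)) = sqrt(π/(2n)).
This is exact: substituting u = (x − 30)·sqrt(2n) gives I(n) = (1/sqrt(2n)) ∫_{−∞}^{∞} e^(−u^2) du = sqrt(π/(2n)).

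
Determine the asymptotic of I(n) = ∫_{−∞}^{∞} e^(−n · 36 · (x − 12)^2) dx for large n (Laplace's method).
I(n) = sqrt(π/(36n))

Here φ(x) = 36 · (x − 12)^2 has its unique minimum at x* = 12 with φ(x*) = 0 and φ''(x*) = 72. Laplace's method gives
  I(n) ~ e^(−n φ(x*)) · sqrt(2π / (n · φ''(x*))) = sqrt(2π / (72n)) = sqrt(π/(36n)).
This is exact: substituting u = (x − 12)·sqrt(36n) gives I(n) = (1/sqrt(36n)) ∫_{−∞}^{∞} e^(−u^2) du = sqrt(π/(36n)).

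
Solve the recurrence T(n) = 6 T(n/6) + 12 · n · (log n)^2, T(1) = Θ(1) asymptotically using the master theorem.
T(n) = Θ(n · (log n)^3)

Here log_6 6 = 1 and f(n) = 12 · n · (log n)^2 = Θ(n^(log_6 6) · (log n)^2). This is the extended Case 2 of the master theorem (f matches the critical exponent up to log factors), giving T(n) = Θ(n^(log_6 6) · (log n)^(2+1)) = Θ(n · (log n)^3).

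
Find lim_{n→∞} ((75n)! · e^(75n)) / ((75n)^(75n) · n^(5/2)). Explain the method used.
lim = 0

Stirling: (75n)! ~ sqrt(2π·75n) · (75n/e)^(75n). Hence
  (75n)! · e^(75n) / (75n)^(75n) ~ sqrt(2π·75n).
Dividing by n^(5/2): sqrt(2π·75n) / n^(5/2) = sqrt(2π·75) · n^((1−5)/2), so the expression behaves like sqrt(2π·75) · n^((1−5)/2) → 0.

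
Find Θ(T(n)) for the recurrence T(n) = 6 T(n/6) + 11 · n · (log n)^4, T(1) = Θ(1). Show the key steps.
T(n) = Θ(n · (log n)^5)

Here log_6 6 = 1 and f(n) = 11 · n · (log n)^4 = Θ(n^(log_6 6) · (log n)^4). This is the extended Case 2 of the master theorem (f matches the critical exponent up to log factors), giving T(n) = Θ(n^(log_6 6) · (log n)^(4+1)) = Θ(n · (log n)^5).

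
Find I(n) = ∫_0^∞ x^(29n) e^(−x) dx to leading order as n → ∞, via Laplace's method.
I(n) ~ sqrt(2π·29n) · (29n/e)^(29n)

Write the integrand as exp(29n ln x − x) and set f(x) = 29n ln x − x. Then f'(x) = 29n/x − 1 = 0 at x* = 29n, and f''(x*) = −29n/x*^2 = −1/(29n). Laplace's method (interior maximum) gives
  I(n) ~ e^(f(x*)) · sqrt(2π / |f''(x*)|)
        = exp(29n ln(29n) − 29n) · sqrt(2π · 29n)
        = (29n)^(29n) e^(−29n) · sqrt(2π·29n)
        = sqrt(2π·29n) · (29n/e)^(29n).
This matches Γ(29n+1) with Stirling applied to Γ.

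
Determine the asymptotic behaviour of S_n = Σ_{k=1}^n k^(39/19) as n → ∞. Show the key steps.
S_n ~ (19/58) · n^(58/19)

Integral comparison: Σ_{k=1}^n k^(39/19) = ∫_0^n x^(39/19) dx + O(n^(39/19)). The integral is n^(1 + 39/19) / (1 + 39/19) = n^((39+19)/19) / ((39+19)/19) = (19/58) · n^(58/19).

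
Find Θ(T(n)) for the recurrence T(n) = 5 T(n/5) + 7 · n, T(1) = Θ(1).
T(n) = Θ(n log n)

log_5 5 = 1, and f(n) = 7 · n = Θ(n^(log_5 5)). This is Case 2 of the master theorem: T(n) = Θ(f(n) · log n) = Θ(n log n).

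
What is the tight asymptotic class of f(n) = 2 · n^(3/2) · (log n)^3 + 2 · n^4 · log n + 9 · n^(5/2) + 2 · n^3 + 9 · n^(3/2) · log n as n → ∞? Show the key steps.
f(n) ∈ Θ(n^4 · log n)

Compare the terms by growth order. For large n, n^a · (log n)^b dominates n^a' · (log n)^b' iff a > a', or (a = a' and b > b'). Ranking the 5 terms shows the dominant one is 2 · n^4 · log n. Hence f(n) ∈ Θ(n^4 · log n).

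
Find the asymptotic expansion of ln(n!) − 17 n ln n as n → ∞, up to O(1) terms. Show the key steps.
ln(n!) − 17 n ln n = −16 n ln n − n + (1/2) ln(2π n) + O(1/n)

Stirling: ln((n)!) = n ln(n) − n + (1/2) ln(2π·n) + O(1/n).
Here n ln(n) = n ln n.
Subtract 17n ln n: leading term is (1 − 17) n ln n = −16 n ln n. The next term is −n. Then the (1/2) ln(2π·n) correction.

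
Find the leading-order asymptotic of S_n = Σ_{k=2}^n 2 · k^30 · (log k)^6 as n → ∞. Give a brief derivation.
S_n ~ 2 · n^31 · (log n)^6 / 31

By integral comparison, S_n = ∫_1^n 2 · x^30 · (log x)^6 dx + O(n^30 · (log n)^6). For the integral, the leading term of ∫_1^n x^30 (log x)^6 dx is n^31/31 · (log n)^6 (by repeated integration by parts; each step lowers the log-exponent and produces a relatively O(1/log n) correction). Hence S_n ~ 2 · n^31 · (log n)^6 / 31.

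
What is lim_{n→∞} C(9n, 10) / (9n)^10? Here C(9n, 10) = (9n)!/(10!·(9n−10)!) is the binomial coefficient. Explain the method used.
lim = 1/10! = 1/3628800

With N = 9n → ∞: C(N, 10) / N^10 = [N(N−1)…(N−9)] / (10! · N^10) = (1/10!) · 1 · (1 − 1/(9n)) · … · (1 − 9/(9n)). Each factor → 1 as N → ∞, so the limit is 1/10! = 1/3628800.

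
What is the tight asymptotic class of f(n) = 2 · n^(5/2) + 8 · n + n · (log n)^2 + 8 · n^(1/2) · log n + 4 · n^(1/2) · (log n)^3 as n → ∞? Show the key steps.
f(n) ∈ Θ(n^(5/2))

Compare the terms by growth order. For large n, n^a · (log n)^b dominates n^a' · (log n)^b' iff a > a', or (a = a' and b > b'). Ranking the 5 terms shows the dominant one is 2 · n^(5/2). Hence f(n) ∈ Θ(n^(5/2)).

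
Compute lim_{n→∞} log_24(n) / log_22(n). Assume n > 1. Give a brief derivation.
lim = ln(22) / ln(24) = log_24(22)

Change of base: log_24(n) = ln n / ln 24 and log_22(n) = ln n / ln 22. The ratio is (ln n / ln 24) · (ln 22 / ln n) = ln 22 / ln 24, a constant independent of n. So the limit is ln 22 / ln 24 = log_24(22).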